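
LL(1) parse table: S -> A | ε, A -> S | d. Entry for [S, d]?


For [S, d]: 'd' ∈ FIRST(A)
Entry: S -> A


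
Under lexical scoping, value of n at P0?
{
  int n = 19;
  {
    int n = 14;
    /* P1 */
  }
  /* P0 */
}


n declared in the same block as P0
n = 19


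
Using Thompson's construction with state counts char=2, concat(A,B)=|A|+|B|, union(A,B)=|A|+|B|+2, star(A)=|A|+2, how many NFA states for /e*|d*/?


Syntax tree has 2 char leaf(s), 1 union(s), 2 star(s)
chars contribute 2×2 = 4; each union adds +2; each star adds +2
Total: 4 + 2 + 4 = 10 states


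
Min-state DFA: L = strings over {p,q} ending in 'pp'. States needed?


Track the longest suffix of input matching a prefix of 'pp': 3 classes (prefixes of length 0..2)
Minimal DFA: 3 states


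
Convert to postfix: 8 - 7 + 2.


Left to right (same or higher precedence on left)
Postfix: 8 7 - 2 +


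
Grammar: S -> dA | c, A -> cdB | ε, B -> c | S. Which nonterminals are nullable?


A nonterminal is nullable iff some alternative derives ε (directly, or every symbol in it is nullable)
Nullable: {A}


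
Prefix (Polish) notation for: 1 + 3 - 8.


left-to-right (same/higher precedence on left): tree is (- (+ 1 3) 8)
Prefix: - + 1 3 8


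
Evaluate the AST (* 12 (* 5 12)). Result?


Evaluate inner: (* 5 12) = 60
Evaluate root: (* 12 60) = 720
Result: 720


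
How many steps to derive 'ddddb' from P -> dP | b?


Derivation: P => dP => ddP => dddP => ddddP => ddddb
Steps: 5


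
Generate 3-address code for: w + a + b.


Break into single-operator statements:
t1 = w + a
t2 = t1 + b


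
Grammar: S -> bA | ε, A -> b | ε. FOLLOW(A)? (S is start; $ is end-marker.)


$ ∈ FOLLOW(S). For each A -> αBβ: add FIRST(β)\{ε} to FOLLOW(B); if β nullable, add FOLLOW(A).
FOLLOW(A) = {$}


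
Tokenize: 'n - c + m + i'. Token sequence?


Scan left to right, longest-match per lexeme
Tokens: ID(n), OP(-), ID(c), OP(+), ID(m), OP(+), ID(i)


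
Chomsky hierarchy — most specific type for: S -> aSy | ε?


Single nonterminal LHS, but a^n y^n is not regular
Classification: Type 2 (Context-Free)


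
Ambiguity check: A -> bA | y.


right-linear, alternatives start with distinct terminals 'b' vs 'y': unique leftmost derivation
Unambiguous


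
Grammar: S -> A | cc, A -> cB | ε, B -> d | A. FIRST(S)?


Per alternative of S: FIRST(A) = {c, ε}; FIRST(cc) = {c}
FIRST(S) = {c, ε}


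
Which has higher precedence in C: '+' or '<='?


'+' is additive (level 9); '<=' is relational (level 7)
Higher level binds tighter
'+' has higher precedence than '<='


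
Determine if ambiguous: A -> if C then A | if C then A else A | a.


dangling else: 'if C then if C then a else a' parses two ways
Ambiguous


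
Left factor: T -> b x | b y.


Common prefix: 'b'
Factored: T -> b T', T' -> x | y


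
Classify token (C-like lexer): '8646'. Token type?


Pattern: digits only
Type: INTEGER_LITERAL


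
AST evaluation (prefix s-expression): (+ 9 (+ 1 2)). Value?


Evaluate inner: (+ 1 2) = 3
Evaluate root: (+ 9 3) = 12
Result: 12


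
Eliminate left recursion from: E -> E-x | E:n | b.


Left-recursive alternatives: E-x, E:n; non-recursive: b
Introduce E': E -> bE', E' -> -xE' | :nE' | ε


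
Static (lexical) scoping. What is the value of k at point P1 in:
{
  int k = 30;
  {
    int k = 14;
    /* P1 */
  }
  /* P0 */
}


k declared in the same block as P1
k = 14


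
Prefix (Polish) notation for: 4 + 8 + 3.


left-to-right (same/higher precedence on left): tree is (+ (+ 4 8) 3)
Prefix: + + 4 8 3


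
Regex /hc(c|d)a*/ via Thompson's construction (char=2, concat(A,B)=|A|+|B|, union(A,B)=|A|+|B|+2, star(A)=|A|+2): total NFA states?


Syntax tree has 5 char leaf(s), 1 union(s), 1 star(s)
chars contribute 5×2 = 10; each union adds +2; each star adds +2
Total: 10 + 2 + 2 = 14 states


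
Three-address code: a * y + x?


Break into single-operator statements:
t1 = a * y
t2 = t1 + x


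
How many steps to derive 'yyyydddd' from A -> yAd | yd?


Derivation: A => yAd => yyAdd => yyyAddd => yyyydddd
Steps: 4


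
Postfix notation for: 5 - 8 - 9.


Left to right (same or higher precedence on left)
Postfix: 5 8 - 9 -


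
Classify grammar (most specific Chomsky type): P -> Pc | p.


Left-linear: every RHS is a terminal or one nonterminal followed by a terminal
Classification: Type 3 (Regular)


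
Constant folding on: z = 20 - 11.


20 - 11 = 9 at compile time
Optimized: z = 9


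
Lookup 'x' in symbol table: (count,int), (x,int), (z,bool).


Lookup 'x' → type int


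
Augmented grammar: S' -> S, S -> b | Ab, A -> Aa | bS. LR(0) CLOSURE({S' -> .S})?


Start: S' -> .S
For each item with dot before a nonterminal B, add B -> .γ for every B-production
Closure: [S' -> .S, S -> .b, S -> .Ab, A -> .Aa, A -> .bS]


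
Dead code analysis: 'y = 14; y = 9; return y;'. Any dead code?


first assignment to y is overwritten before any read
Dead: 'y = 14'


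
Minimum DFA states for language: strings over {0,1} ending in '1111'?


Track the longest suffix of input matching a prefix of '1111': 5 classes (prefixes of length 0..4)
Minimal DFA: 5 states


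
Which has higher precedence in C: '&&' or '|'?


'|' is bitwise OR (level 3); '&&' is logical AND (level 2)
Higher level binds tighter
'|' has higher precedence than '&&'


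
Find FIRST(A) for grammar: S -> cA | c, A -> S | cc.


Per alternative of A: FIRST(S) = {c}; FIRST(cc) = {c}
FIRST(A) = {c}


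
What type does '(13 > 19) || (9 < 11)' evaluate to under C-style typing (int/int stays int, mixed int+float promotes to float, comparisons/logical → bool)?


Operand types: bool || bool
Rule: logical operators take bool operands and yield bool
Result type: bool


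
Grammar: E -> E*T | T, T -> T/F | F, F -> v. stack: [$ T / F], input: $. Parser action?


handle 'T/F' on top
Action: reduce (T -> T/F)


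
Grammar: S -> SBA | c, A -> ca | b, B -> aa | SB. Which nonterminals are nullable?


A nonterminal is nullable iff some alternative derives ε (directly, or every symbol in it is nullable)
Nullable: {}


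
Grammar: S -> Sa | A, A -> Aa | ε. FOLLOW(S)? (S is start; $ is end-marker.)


$ ∈ FOLLOW(S). For each A -> αBβ: add FIRST(β)\{ε} to FOLLOW(B); if β nullable, add FOLLOW(A).
FOLLOW(S) = {$, a}


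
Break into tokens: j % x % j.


Scan left to right, longest-match per lexeme
Tokens: ID(j), OP(%), ID(x), OP(%), ID(j)


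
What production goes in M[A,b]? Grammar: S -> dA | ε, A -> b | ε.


For [A, b]: 'b' ∈ FIRST(b)
Entry: A -> b


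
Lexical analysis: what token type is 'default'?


Pattern: reserved word
Type: KEYWORD


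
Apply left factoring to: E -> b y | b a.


Common prefix: 'b'
Factored: E -> b E', E' -> y | a


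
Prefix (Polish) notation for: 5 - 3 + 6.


left-to-right (same/higher precedence on left): tree is (+ (- 5 3) 6)
Prefix: + - 5 3 6


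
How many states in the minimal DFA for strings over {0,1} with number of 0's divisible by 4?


Track (count of 0) mod 4: states 0..3, accept at 0
Minimal DFA: 4 states


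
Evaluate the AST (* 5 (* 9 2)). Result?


Evaluate inner: (* 9 2) = 18
Evaluate root: (* 5 18) = 90
Result: 90


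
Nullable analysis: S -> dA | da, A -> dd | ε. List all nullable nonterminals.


A nonterminal is nullable iff some alternative derives ε (directly, or every symbol in it is nullable)
Nullable: {A}


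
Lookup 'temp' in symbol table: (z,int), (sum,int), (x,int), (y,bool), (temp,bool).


Lookup 'temp' → type bool


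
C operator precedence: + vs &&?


'+' is additive (level 9); '&&' is logical AND (level 2)
Higher level binds tighter
'+' has higher precedence than '&&'


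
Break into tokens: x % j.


Scan left to right, longest-match per lexeme
Tokens: ID(x), OP(%), ID(j)


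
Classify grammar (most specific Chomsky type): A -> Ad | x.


Left-linear: every RHS is a terminal or one nonterminal followed by a terminal
Classification: Type 3 (Regular)


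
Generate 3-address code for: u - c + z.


Break into single-operator statements:
t1 = u - c
t2 = t1 + z


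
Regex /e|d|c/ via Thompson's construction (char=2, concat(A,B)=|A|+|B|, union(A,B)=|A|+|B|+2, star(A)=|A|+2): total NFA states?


Syntax tree has 3 char leaf(s), 2 union(s), 0 star(s)
chars contribute 3×2 = 6; each union adds +2; each star adds +2
Total: 6 + 4 + 0 = 10 states


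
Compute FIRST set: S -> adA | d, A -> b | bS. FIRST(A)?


Per alternative of A: FIRST(b) = {b}; FIRST(bS) = {b}
FIRST(A) = {b}


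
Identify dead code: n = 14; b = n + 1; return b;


n is read by b's definition; b is returned
No dead code


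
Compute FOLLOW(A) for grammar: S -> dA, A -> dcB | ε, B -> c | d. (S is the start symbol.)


$ ∈ FOLLOW(S). For each A -> αBβ: add FIRST(β)\{ε} to FOLLOW(B); if β nullable, add FOLLOW(A).
FOLLOW(A) = {$}


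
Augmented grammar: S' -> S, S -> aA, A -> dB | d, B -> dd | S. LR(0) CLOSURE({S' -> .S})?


Start: S' -> .S
For each item with dot before a nonterminal B, add B -> .γ for every B-production
Closure: [S' -> .S, S -> .aA]


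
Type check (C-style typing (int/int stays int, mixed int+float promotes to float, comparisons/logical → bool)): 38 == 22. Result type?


Operand types: int == int
Rule: comparison yields bool
Result type: bool


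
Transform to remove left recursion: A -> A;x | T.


Left-recursive alternatives: A;x; non-recursive: T
Introduce A': A -> TA', A' -> ;xA' | ε


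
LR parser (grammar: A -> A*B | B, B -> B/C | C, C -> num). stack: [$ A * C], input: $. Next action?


'C' (not preceded by B/) is the handle for B -> C
Action: reduce (B -> C)


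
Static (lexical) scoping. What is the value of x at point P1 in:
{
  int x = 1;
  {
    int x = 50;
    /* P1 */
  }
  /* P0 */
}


x declared in the same block as P1
x = 50


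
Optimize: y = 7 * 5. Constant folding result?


7 * 5 = 35 at compile time
Optimized: y = 35


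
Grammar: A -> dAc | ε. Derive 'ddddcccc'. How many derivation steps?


Derivation: A => dAc => ddAcc => dddAccc => ddddAcccc => ddddcccc
Steps: 5


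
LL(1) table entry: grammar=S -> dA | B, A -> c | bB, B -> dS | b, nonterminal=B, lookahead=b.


For [B, b]: 'b' ∈ FIRST(b)
Entry: B -> b


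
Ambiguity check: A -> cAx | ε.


balanced c^n…x^n: each string has a unique parse
Unambiguous


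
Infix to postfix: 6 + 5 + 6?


Left to right (same or higher precedence on left)
Postfix: 6 5 + 6 +


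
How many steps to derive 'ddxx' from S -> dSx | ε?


Derivation: S => dSx => ddSxx => ddxx
Steps: 3


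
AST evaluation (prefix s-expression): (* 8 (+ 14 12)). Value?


Evaluate inner: (+ 14 12) = 26
Evaluate root: (* 8 26) = 208
Result: 208


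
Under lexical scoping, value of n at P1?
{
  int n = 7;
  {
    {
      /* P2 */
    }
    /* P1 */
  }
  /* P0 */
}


P1's block does not declare n; resolves to the enclosing declaration at depth 0
n = 7


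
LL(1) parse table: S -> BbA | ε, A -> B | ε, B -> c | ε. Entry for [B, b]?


For [B, b]: ε is nullable and 'b' ∈ FOLLOW(B)
Entry: B -> ε


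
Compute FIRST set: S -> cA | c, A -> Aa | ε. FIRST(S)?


Per alternative of S: FIRST(cA) = {c}; FIRST(c) = {c}
FIRST(S) = {c}


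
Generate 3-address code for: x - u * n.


Break into single-operator statements:
t1 = u * n
t2 = x - t1


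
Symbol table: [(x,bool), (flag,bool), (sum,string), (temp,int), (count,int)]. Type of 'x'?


Lookup 'x' → type bool


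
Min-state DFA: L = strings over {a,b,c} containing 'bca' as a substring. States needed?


KMP-style automaton: 3 progress states + 1 absorbing accept = 4
Minimal DFA: 4 states


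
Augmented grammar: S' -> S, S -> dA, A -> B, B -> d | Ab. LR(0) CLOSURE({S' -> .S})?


Start: S' -> .S
For each item with dot before a nonterminal B, add B -> .γ for every B-production
Closure: [S' -> .S, S -> .dA]


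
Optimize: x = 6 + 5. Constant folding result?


6 + 5 = 11 at compile time
Optimized: x = 11


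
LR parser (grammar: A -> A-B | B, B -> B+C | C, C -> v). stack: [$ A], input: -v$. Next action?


shift '-' to continue A -> A-B
Action: shift


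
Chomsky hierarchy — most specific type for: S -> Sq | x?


Left-linear: every RHS is a terminal or one nonterminal followed by a terminal
Classification: Type 3 (Regular)


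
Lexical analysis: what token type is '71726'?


Pattern: digits only
Type: INTEGER_LITERAL


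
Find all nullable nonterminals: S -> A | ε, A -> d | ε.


A nonterminal is nullable iff some alternative derives ε (directly, or every symbol in it is nullable)
Nullable: {A, S}


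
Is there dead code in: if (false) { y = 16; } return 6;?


condition is constant false, so the whole block is unreachable
Dead: 'if (false) { y = 16; }'


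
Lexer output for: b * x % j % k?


Scan left to right, longest-match per lexeme
Tokens: ID(b), OP(*), ID(x), OP(%), ID(j), OP(%), ID(k)


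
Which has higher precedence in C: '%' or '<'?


'%' is multiplicative (level 10); '<' is relational (level 7)
Higher level binds tighter
'%' has higher precedence than '<'


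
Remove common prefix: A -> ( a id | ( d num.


Common prefix: '('
Factored: A -> ( A', A' -> a id | d num


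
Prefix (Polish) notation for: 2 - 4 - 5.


left-to-right (same/higher precedence on left): tree is (- (- 2 4) 5)
Prefix: - - 2 4 5


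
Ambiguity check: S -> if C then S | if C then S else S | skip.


dangling else: 'if C then if C then skip else skip' parses two ways
Ambiguous


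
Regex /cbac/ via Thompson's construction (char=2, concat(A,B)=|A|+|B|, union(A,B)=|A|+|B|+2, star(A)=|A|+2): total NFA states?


Syntax tree has 4 char leaf(s), 0 union(s), 0 star(s)
chars contribute 4×2 = 8; each union adds +2; each star adds +2
Total: 8 + 0 + 0 = 8 states


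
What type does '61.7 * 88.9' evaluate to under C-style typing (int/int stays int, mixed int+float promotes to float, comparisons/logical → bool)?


Operand types: float * float
Rule: mixed int/float promotes to float; int/int stays int
Result type: float


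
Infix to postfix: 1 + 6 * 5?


* has higher precedence, evaluate 6*5 first
Postfix: 1 6 5 * +


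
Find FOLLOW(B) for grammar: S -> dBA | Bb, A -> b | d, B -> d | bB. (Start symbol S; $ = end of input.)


$ ∈ FOLLOW(S). For each A -> αBβ: add FIRST(β)\{ε} to FOLLOW(B); if β nullable, add FOLLOW(A).
FOLLOW(B) = {b, d}


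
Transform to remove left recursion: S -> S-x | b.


Left-recursive alternatives: S-x; non-recursive: b
Introduce S': S -> bS', S' -> -xS' | ε


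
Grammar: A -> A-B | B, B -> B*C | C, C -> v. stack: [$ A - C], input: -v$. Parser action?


'C' (not preceded by B*) is the handle for B -> C
Action: reduce (B -> C)


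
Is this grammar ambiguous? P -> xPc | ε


balanced x^n…c^n: each string has a unique parse
Unambiguous


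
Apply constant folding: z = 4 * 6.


4 * 6 = 24 at compile time
Optimized: z = 24


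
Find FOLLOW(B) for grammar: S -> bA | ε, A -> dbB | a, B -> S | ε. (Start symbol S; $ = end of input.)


$ ∈ FOLLOW(S). For each A -> αBβ: add FIRST(β)\{ε} to FOLLOW(B); if β nullable, add FOLLOW(A).
FOLLOW(B) = {$}


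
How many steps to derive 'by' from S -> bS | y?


Derivation: S => bS => by
Steps: 2


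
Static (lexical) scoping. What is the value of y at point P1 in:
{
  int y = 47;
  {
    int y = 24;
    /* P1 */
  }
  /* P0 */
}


y declared in the same block as P1
y = 24


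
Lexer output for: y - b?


Scan left to right, longest-match per lexeme
Tokens: ID(y), OP(-), ID(b)


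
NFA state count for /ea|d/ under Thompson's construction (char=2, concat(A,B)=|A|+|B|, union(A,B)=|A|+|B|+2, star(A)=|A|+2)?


Syntax tree has 3 char leaf(s), 1 union(s), 0 star(s)
chars contribute 3×2 = 6; each union adds +2; each star adds +2
Total: 6 + 2 + 0 = 8 states


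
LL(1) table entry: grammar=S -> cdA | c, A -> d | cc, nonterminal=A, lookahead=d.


For [A, d]: 'd' ∈ FIRST(d)
Entry: A -> d


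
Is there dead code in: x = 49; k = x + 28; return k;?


x is read by k's definition; k is returned
No dead code


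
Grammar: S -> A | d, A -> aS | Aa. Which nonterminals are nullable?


A nonterminal is nullable iff some alternative derives ε (directly, or every symbol in it is nullable)
Nullable: {}


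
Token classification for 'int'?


Pattern: reserved word
Type: KEYWORD


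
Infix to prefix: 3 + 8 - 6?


left-to-right (same/higher precedence on left): tree is (- (+ 3 8) 6)
Prefix: - + 3 8 6


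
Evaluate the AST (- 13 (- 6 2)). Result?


Evaluate inner: (- 6 2) = 4
Evaluate root: (- 13 4) = 9
Result: 9


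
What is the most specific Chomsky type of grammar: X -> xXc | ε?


Single nonterminal LHS, but x^n c^n is not regular
Classification: Type 2 (Context-Free)


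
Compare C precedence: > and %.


'%' is multiplicative (level 10); '>' is relational (level 7)
Higher level binds tighter
'%' has higher precedence than '>'


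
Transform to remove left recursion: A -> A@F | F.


Left-recursive alternatives: A@F; non-recursive: F
Introduce A': A -> FA', A' -> @FA' | ε


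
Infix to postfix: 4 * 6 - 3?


Left to right (same or higher precedence on left)
Postfix: 4 6 * 3 -


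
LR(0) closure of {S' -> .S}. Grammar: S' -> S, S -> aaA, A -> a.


Start: S' -> .S
For each item with dot before a nonterminal B, add B -> .γ for every B-production
Closure: [S' -> .S, S -> .aaA]


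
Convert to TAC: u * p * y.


Break into single-operator statements:
t1 = u * p
t2 = t1 * y


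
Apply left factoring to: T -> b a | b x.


Common prefix: 'b'
Factored: T -> b T', T' -> a | x


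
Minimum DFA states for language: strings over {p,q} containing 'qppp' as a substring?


KMP-style automaton: 4 progress states + 1 absorbing accept = 5
Minimal DFA: 5 states


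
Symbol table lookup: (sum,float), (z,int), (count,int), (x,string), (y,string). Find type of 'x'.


Lookup 'x' → type string


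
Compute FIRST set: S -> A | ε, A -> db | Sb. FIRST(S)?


Per alternative of S: FIRST(A) = {b, d}; FIRST(ε) = {ε}
FIRST(S) = {b, d, ε}


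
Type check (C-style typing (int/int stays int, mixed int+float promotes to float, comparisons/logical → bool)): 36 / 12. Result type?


Operand types: int / int
Rule: mixed int/float promotes to float; int/int stays int
Result type: int


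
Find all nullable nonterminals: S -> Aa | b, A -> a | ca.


A nonterminal is nullable iff some alternative derives ε (directly, or every symbol in it is nullable)
Nullable: {}


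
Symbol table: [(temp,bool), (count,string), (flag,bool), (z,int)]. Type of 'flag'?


Lookup 'flag' → type bool


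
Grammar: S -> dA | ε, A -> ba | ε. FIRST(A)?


Per alternative of A: FIRST(ba) = {b}; FIRST(ε) = {ε}
FIRST(A) = {b, ε}


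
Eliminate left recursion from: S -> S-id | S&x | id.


Left-recursive alternatives: S-id, S&x; non-recursive: id
Introduce S': S -> idS', S' -> -idS' | &xS' | ε


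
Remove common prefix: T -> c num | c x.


Common prefix: 'c'
Factored: T -> c T', T' -> num | x


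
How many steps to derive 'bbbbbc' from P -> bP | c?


Derivation: P => bP => bbP => bbbP => bbbbP => bbbbbP => bbbbbc
Steps: 6


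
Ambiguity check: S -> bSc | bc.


balanced b^n…c^n: each string has a unique parse
Unambiguous


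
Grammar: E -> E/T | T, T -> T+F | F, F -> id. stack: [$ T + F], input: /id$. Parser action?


handle 'T+F' on top
Action: reduce (T -> T+F)


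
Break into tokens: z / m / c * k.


Scan left to right, longest-match per lexeme
Tokens: ID(z), OP(/), ID(m), OP(/), ID(c), OP(*), ID(k)


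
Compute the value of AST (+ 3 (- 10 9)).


Evaluate inner: (- 10 9) = 1
Evaluate root: (+ 3 1) = 4
Result: 4


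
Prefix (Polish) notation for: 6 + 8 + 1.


left-to-right (same/higher precedence on left): tree is (+ (+ 6 8) 1)
Prefix: + + 6 8 1


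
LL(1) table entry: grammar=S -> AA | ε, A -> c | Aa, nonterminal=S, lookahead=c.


For [S, c]: 'c' ∈ FIRST(AA)
Entry: S -> AA


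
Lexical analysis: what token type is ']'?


Pattern: delimiter/punctuation
Type: PUNCTUATION


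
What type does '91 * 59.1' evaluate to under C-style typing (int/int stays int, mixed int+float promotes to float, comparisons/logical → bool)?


Operand types: int * float
Rule: mixed int/float promotes to float; int/int stays int
Result type: float


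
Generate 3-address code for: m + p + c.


Break into single-operator statements:
t1 = m + p
t2 = t1 + c


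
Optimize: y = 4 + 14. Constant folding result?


4 + 14 = 18 at compile time
Optimized: y = 18


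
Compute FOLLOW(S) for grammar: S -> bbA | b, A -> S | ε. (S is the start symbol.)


$ ∈ FOLLOW(S). For each A -> αBβ: add FIRST(β)\{ε} to FOLLOW(B); if β nullable, add FOLLOW(A).
FOLLOW(S) = {$}


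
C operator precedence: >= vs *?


'*' is multiplicative (level 10); '>=' is relational (level 7)
Higher level binds tighter
'*' has higher precedence than '>='


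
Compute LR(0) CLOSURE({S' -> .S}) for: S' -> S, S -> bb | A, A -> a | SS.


Start: S' -> .S
For each item with dot before a nonterminal B, add B -> .γ for every B-production
Closure: [S' -> .S, S -> .bb, S -> .A, A -> .a, A -> .SS]


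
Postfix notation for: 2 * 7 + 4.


Left to right (same or higher precedence on left)
Postfix: 2 7 * 4 +


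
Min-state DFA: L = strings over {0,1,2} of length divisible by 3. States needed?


Track length mod 3: states 0..2, accept at 0
Minimal DFA: 3 states


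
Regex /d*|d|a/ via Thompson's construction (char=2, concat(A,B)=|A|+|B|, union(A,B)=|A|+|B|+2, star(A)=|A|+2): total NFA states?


Syntax tree has 3 char leaf(s), 2 union(s), 1 star(s)
chars contribute 3×2 = 6; each union adds +2; each star adds +2
Total: 6 + 4 + 2 = 12 states


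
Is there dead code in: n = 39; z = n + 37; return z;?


n is read by z's definition; z is returned
No dead code


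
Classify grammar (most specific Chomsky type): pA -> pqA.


LHS has context (more than one symbol) and |LHS| ≤ |RHS|
Classification: Type 1 (Context-Sensitive)


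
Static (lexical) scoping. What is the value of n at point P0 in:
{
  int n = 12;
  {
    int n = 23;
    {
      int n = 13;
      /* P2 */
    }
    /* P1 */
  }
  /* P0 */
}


n declared in the same block as P0
n = 12


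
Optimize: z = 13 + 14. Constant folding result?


13 + 14 = 27 at compile time
Optimized: z = 27


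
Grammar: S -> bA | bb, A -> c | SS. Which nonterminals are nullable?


A nonterminal is nullable iff some alternative derives ε (directly, or every symbol in it is nullable)
Nullable: {}


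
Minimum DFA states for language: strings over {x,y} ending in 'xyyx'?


Track the longest suffix of input matching a prefix of 'xyyx': 5 classes (prefixes of length 0..4)
Minimal DFA: 5 states


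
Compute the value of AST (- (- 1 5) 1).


Evaluate inner: (- 1 5) = -4
Evaluate root: (- -4 1) = -5
Result: -5


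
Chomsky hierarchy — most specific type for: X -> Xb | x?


Left-linear: every RHS is a terminal or one nonterminal followed by a terminal
Classification: Type 3 (Regular)


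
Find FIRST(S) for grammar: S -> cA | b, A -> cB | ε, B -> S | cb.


Per alternative of S: FIRST(cA) = {c}; FIRST(b) = {b}
FIRST(S) = {b, c}


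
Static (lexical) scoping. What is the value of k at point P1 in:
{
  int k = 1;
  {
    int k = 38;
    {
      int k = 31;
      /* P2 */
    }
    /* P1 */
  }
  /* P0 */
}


k declared in the same block as P1
k = 38


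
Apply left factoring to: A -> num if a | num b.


Common prefix: 'num'
Factored: A -> num A', A' -> if a | b


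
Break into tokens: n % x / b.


Scan left to right, longest-match per lexeme
Tokens: ID(n), OP(%), ID(x), OP(/), ID(b)


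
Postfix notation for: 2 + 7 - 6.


Left to right (same or higher precedence on left)
Postfix: 2 7 + 6 -


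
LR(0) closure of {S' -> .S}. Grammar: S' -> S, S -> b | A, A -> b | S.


Start: S' -> .S
For each item with dot before a nonterminal B, add B -> .γ for every B-production
Closure: [S' -> .S, S -> .b, S -> .A, A -> .b, A -> .S]


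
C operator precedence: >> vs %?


'%' is multiplicative (level 10); '>>' is shift (level 8)
Higher level binds tighter
'%' has higher precedence than '>>'


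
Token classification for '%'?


Pattern: operator symbol
Type: OPERATOR


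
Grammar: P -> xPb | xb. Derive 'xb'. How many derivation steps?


Derivation: P => xb
Steps: 1


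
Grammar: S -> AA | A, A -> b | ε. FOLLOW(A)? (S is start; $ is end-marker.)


$ ∈ FOLLOW(S). For each A -> αBβ: add FIRST(β)\{ε} to FOLLOW(B); if β nullable, add FOLLOW(A).
FOLLOW(A) = {$, b}


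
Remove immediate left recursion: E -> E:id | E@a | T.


Left-recursive alternatives: E:id, E@a; non-recursive: T
Introduce E': E -> TE', E' -> :idE' | @aE' | ε


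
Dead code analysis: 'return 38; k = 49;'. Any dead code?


statement follows a return and is unreachable
Dead: 'k = 49'


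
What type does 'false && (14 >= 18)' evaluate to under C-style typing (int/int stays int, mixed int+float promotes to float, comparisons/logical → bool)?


Operand types: bool && bool
Rule: logical operators take bool operands and yield bool
Result type: bool


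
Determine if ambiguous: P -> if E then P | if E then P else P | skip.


dangling else: 'if E then if E then skip else skip' parses two ways
Ambiguous


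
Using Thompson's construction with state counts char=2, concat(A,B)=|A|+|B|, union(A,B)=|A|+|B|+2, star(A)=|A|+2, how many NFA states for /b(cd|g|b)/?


Syntax tree has 5 char leaf(s), 2 union(s), 0 star(s)
chars contribute 5×2 = 10; each union adds +2; each star adds +2
Total: 10 + 4 + 0 = 14 states


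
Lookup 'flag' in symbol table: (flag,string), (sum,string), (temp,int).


Lookup 'flag' → type string


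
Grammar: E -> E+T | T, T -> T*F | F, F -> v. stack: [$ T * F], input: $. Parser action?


handle 'T*F' on top
Action: reduce (T -> T*F)


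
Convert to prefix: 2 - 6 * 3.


'*' binds tighter: tree is (- 2 (* 6 3))
Prefix: - 2 * 6 3


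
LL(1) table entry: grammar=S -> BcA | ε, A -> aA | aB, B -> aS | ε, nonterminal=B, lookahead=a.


For [B, a]: 'a' ∈ FIRST(aS)
Entry: B -> aS


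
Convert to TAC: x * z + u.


Break into single-operator statements:
t1 = x * z
t2 = t1 + u


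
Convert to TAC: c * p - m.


Break into single-operator statements:
t1 = c * p
t2 = t1 - m


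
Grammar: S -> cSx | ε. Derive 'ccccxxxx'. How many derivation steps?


Derivation: S => cSx => ccSxx => cccSxxx => ccccSxxxx => ccccxxxx
Steps: 5


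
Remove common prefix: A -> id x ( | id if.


Common prefix: 'id'
Factored: A -> id A', A' -> x ( | if


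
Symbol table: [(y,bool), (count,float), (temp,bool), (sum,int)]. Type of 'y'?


Lookup 'y' → type bool


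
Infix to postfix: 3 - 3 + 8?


Left to right (same or higher precedence on left)
Postfix: 3 3 - 8 +


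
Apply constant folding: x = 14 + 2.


14 + 2 = 16 at compile time
Optimized: x = 16


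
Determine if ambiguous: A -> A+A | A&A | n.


'n+n&n' has two parse trees (no precedence encoded between + and &)
Ambiguous


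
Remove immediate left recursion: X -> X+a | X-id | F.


Left-recursive alternatives: X+a, X-id; non-recursive: F
Introduce X': X -> FX', X' -> +aX' | -idX' | ε


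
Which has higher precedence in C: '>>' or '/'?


'/' is multiplicative (level 10); '>>' is shift (level 8)
Higher level binds tighter
'/' has higher precedence than '>>'


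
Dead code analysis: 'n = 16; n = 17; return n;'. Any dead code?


first assignment to n is overwritten before any read
Dead: 'n = 16'


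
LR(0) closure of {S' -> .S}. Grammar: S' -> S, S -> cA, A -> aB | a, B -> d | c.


Start: S' -> .S
For each item with dot before a nonterminal B, add B -> .γ for every B-production
Closure: [S' -> .S, S -> .cA]


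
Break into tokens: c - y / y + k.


Scan left to right, longest-match per lexeme
Tokens: ID(c), OP(-), ID(y), OP(/), ID(y), OP(+), ID(k)


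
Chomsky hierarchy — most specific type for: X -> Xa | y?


Left-linear: every RHS is a terminal or one nonterminal followed by a terminal
Classification: Type 3 (Regular)


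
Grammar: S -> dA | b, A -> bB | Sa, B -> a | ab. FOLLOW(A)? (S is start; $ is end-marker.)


$ ∈ FOLLOW(S). For each A -> αBβ: add FIRST(β)\{ε} to FOLLOW(B); if β nullable, add FOLLOW(A).
FOLLOW(A) = {$, a}


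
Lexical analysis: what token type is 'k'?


Pattern: letter/underscore followed by alphanumerics, not a keyword
Type: IDENTIFIER


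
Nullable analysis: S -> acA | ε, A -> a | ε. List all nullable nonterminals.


A nonterminal is nullable iff some alternative derives ε (directly, or every symbol in it is nullable)
Nullable: {A, S}


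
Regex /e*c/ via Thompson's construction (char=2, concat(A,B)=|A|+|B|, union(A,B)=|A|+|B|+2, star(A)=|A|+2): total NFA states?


Syntax tree has 2 char leaf(s), 0 union(s), 1 star(s)
chars contribute 2×2 = 4; each union adds +2; each star adds +2
Total: 4 + 0 + 2 = 6 states


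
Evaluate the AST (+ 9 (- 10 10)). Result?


Evaluate inner: (- 10 10) = 0
Evaluate root: (+ 9 0) = 9
Result: 9


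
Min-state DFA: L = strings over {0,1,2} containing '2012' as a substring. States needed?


KMP-style automaton: 4 progress states + 1 absorbing accept = 5
Minimal DFA: 5 states


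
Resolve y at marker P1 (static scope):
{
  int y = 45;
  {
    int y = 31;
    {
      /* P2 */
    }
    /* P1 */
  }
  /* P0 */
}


y declared in the same block as P1
y = 31


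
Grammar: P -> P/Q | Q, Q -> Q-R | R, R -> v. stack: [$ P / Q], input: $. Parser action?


handle 'P/Q' on top; lookahead ∈ FOLLOW(P) = {/, $}
Action: reduce (P -> P/Q)


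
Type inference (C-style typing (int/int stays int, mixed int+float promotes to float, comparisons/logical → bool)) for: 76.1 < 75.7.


Operand types: float < float
Rule: comparison yields bool
Result type: bool


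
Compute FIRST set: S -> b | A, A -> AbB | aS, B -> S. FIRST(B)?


Per alternative of B: FIRST(S) = {a, b}
FIRST(B) = {a, b}


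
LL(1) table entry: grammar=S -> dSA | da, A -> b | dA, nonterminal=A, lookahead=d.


For [A, d]: 'd' ∈ FIRST(dA)
Entry: A -> dA


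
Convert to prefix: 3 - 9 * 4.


'*' binds tighter: tree is (- 3 (* 9 4))
Prefix: - 3 * 9 4


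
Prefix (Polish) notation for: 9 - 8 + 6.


left-to-right (same/higher precedence on left): tree is (+ (- 9 8) 6)
Prefix: + - 9 8 6


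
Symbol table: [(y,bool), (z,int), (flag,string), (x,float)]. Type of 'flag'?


Lookup 'flag' → type string


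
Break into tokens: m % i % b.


Scan left to right, longest-match per lexeme
Tokens: ID(m), OP(%), ID(i), OP(%), ID(b)


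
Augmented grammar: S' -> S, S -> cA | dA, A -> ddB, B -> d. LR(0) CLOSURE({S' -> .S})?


Start: S' -> .S
For each item with dot before a nonterminal B, add B -> .γ for every B-production
Closure: [S' -> .S, S -> .cA, S -> .dA]


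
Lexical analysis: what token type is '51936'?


Pattern: digits only
Type: INTEGER_LITERAL


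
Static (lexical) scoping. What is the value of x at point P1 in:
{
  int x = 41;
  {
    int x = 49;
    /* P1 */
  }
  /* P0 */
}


x declared in the same block as P1
x = 49


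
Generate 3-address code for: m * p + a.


Break into single-operator statements:
t1 = m * p
t2 = t1 + a


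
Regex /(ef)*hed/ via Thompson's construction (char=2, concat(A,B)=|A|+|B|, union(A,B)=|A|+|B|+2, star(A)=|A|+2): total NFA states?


Syntax tree has 5 char leaf(s), 0 union(s), 1 star(s)
chars contribute 5×2 = 10; each union adds +2; each star adds +2
Total: 10 + 0 + 2 = 12 states


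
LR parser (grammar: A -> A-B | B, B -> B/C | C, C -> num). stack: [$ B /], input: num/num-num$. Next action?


no handle; shift 'num'
Action: shift


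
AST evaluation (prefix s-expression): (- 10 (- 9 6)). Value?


Evaluate inner: (- 9 6) = 3
Evaluate root: (- 10 3) = 7
Result: 7


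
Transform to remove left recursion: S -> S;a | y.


Left-recursive alternatives: S;a; non-recursive: y
Introduce S': S -> yS', S' -> ;aS' | ε


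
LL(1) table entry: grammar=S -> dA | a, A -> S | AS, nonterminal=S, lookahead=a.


For [S, a]: 'a' ∈ FIRST(a)
Entry: S -> a


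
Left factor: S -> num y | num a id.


Common prefix: 'num'
Factored: S -> num S', S' -> y | a id


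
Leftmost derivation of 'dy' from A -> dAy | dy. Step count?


Derivation: A => dy
Steps: 1


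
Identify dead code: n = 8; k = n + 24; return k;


n is read by k's definition; k is returned
No dead code


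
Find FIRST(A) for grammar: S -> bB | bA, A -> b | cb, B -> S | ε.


Per alternative of A: FIRST(b) = {b}; FIRST(cb) = {c}
FIRST(A) = {b, c}


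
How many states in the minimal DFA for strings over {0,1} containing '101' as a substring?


KMP-style automaton: 3 progress states + 1 absorbing accept = 4
Minimal DFA: 4 states


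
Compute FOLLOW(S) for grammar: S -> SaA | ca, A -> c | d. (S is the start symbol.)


$ ∈ FOLLOW(S). For each A -> αBβ: add FIRST(β)\{ε} to FOLLOW(B); if β nullable, add FOLLOW(A).
FOLLOW(S) = {$, a}


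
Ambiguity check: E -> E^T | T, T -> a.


precedence layered via separate nonterminal T: deterministic
Unambiguous


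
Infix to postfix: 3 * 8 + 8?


Left to right (same or higher precedence on left)
Postfix: 3 8 * 8 +


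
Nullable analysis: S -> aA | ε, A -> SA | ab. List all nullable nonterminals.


A nonterminal is nullable iff some alternative derives ε (directly, or every symbol in it is nullable)
Nullable: {S}


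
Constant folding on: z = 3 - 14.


3 - 14 = -11 at compile time
Optimized: z = -11


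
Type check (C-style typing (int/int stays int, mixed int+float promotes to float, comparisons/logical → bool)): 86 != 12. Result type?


Operand types: int != int
Rule: comparison yields bool
Result type: bool


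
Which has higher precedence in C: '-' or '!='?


'-' is additive (level 9); '!=' is equality (level 6)
Higher level binds tighter
'-' has higher precedence than '!='


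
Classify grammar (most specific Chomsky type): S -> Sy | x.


Left-linear: every RHS is a terminal or one nonterminal followed by a terminal
Classification: Type 3 (Regular)


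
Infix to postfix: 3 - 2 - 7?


Left to right (same or higher precedence on left)
Postfix: 3 2 - 7 -


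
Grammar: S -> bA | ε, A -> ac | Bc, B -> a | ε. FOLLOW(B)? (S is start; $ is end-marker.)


$ ∈ FOLLOW(S). For each A -> αBβ: add FIRST(β)\{ε} to FOLLOW(B); if β nullable, add FOLLOW(A).
FOLLOW(B) = {c}


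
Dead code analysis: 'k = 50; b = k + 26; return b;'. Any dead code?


k is read by b's definition; b is returned
No dead code


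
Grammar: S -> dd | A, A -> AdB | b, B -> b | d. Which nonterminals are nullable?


A nonterminal is nullable iff some alternative derives ε (directly, or every symbol in it is nullable)
Nullable: {}


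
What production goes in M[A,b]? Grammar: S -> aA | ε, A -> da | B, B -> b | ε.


For [A, b]: 'b' ∈ FIRST(B)
Entry: A -> B


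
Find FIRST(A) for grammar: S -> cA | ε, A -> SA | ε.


Per alternative of A: FIRST(SA) = {c, ε}; FIRST(ε) = {ε}
FIRST(A) = {c, ε}


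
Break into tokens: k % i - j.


Scan left to right, longest-match per lexeme
Tokens: ID(k), OP(%), ID(i), OP(-), ID(j)


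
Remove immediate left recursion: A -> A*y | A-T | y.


Left-recursive alternatives: A*y, A-T; non-recursive: y
Introduce A': A -> yA', A' -> *yA' | -TA' | ε


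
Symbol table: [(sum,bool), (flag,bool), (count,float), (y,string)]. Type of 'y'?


Lookup 'y' → type string


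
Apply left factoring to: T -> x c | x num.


Common prefix: 'x'
Factored: T -> x T', T' -> c | num


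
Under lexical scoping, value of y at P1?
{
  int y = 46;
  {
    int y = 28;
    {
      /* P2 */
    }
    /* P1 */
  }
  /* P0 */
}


y declared in the same block as P1
y = 28


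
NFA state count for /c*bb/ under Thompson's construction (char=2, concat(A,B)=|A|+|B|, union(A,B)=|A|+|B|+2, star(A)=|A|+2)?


Syntax tree has 3 char leaf(s), 0 union(s), 1 star(s)
chars contribute 3×2 = 6; each union adds +2; each star adds +2
Total: 6 + 0 + 2 = 8 states


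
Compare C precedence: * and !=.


'*' is multiplicative (level 10); '!=' is equality (level 6)
Higher level binds tighter
'*' has higher precedence than '!='


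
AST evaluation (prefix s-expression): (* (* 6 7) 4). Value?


Evaluate inner: (* 6 7) = 42
Evaluate root: (* 42 4) = 168
Result: 168


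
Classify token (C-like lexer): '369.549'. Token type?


Pattern: digits with a decimal point
Type: FLOAT_LITERAL


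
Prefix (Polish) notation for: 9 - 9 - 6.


left-to-right (same/higher precedence on left): tree is (- (- 9 9) 6)
Prefix: - - 9 9 6


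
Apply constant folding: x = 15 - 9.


15 - 9 = 6 at compile time
Optimized: x = 6


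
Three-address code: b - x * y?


Break into single-operator statements:
t1 = x * y
t2 = b - t1


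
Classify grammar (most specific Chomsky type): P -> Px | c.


Left-linear: every RHS is a terminal or one nonterminal followed by a terminal
Classification: Type 3 (Regular)


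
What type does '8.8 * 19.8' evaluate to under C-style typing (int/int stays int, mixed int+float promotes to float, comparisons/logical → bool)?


Operand types: float * float
Rule: mixed int/float promotes to float; int/int stays int
Result type: float


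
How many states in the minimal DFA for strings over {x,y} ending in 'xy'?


Track the longest suffix of input matching a prefix of 'xy': 3 classes (prefixes of length 0..2)
Minimal DFA: 3 states


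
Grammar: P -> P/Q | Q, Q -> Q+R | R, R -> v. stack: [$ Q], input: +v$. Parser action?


shift '+' to continue Q -> Q+R
Action: shift


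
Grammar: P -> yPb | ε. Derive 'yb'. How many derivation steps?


Derivation: P => yPb => yb
Steps: 2


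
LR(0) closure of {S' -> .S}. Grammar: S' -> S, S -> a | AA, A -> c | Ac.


Start: S' -> .S
For each item with dot before a nonterminal B, add B -> .γ for every B-production
Closure: [S' -> .S, S -> .a, S -> .AA, A -> .c, A -> .Ac]


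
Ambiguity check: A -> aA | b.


right-linear, alternatives start with distinct terminals 'a' vs 'b': unique leftmost derivation
Unambiguous


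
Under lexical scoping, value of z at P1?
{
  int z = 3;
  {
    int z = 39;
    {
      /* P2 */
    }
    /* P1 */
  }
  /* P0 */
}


z declared in the same block as P1
z = 39


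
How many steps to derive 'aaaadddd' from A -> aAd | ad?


Derivation: A => aAd => aaAdd => aaaAddd => aaaadddd
Steps: 4


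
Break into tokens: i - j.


Scan left to right, longest-match per lexeme
Tokens: ID(i), OP(-), ID(j)


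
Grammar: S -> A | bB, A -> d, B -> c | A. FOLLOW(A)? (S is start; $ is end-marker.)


$ ∈ FOLLOW(S). For each A -> αBβ: add FIRST(β)\{ε} to FOLLOW(B); if β nullable, add FOLLOW(A).
FOLLOW(A) = {$}


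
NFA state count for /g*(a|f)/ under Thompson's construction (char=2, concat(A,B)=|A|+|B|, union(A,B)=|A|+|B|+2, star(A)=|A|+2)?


Syntax tree has 3 char leaf(s), 1 union(s), 1 star(s)
chars contribute 3×2 = 6; each union adds +2; each star adds +2
Total: 6 + 2 + 2 = 10 states
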